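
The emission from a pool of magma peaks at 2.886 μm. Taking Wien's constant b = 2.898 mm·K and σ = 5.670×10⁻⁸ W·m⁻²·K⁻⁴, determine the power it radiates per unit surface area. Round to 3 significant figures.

Wien's law: T = b/λ_max = 2.898×10⁻³/2.886×10⁻⁶ = 1004.16 K.
Then I = σT⁴ = 5.670×10⁻⁸×(1004.16)⁴ = 5.76×10⁴ W/m².

I ≈ 5.76×10⁴ W/m²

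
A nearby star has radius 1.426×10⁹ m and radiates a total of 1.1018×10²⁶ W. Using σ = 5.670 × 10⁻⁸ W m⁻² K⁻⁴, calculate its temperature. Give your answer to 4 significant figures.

T ≈ 2953 K

Surface area A = 4πR² = 4π(1.426×10⁹ m)² = 2.55534×10¹⁹ m².
P = σAT⁴ ⇒ T = (P/(σA))^(1/4) = (1.1018×10²⁶/(5.670×10⁻⁸×2.55534×10¹⁹))^(1/4) = 2953 K.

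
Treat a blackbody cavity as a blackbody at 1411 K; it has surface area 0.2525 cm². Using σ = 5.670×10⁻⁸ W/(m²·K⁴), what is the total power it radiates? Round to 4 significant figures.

P ≈ 5.675 W

Area A = 0.2525 cm² = 2.525×10⁻⁵ m².
P = σAT⁴ = 5.670×10⁻⁸ × 2.525×10⁻⁵ × (1411)⁴ = 5.675 W.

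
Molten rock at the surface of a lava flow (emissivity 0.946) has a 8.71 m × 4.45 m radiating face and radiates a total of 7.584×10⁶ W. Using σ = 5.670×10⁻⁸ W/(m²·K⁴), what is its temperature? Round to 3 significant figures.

Area A = 8.71 × 4.45 = 38.7595 m².
P = εσAT⁴ ⇒ T = (P/(εσA))^(1/4) = (7.584×10⁶/(0.946×5.670×10⁻⁸×38.7595))^(1/4) = 1.38×10³ K.

T ≈ 1.38×10³ K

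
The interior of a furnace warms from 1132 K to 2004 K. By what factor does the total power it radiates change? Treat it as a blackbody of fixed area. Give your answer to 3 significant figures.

P₂/P₁ ≈ 9.82

P ∝ T⁴, so P₂/P₁ = (T₂/T₁)⁴ = (2004/1132)⁴ = (1.77032)⁴ = 9.82.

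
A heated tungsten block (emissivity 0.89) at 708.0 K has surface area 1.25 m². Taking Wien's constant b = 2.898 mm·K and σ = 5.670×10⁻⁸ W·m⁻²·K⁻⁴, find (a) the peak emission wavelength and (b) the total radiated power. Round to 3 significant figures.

λ_max ≈ 4.09 μm; P ≈ 1.58×10⁴ W

(a) λ_max = b/T = 2.898×10⁻³/708.0 = 4.093×10⁻⁶ m = 4.09 μm.
Area A = 1.25 m².
(b) P = εσAT⁴ = 0.89×5.670×10⁻⁸×1.25×(708.0)⁴ = 1.58×10⁴ W.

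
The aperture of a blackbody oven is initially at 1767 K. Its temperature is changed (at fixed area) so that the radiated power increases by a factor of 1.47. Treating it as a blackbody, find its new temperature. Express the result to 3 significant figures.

T₂ ≈ 1.95×10³ K

P ∝ T⁴, so T₂/T₁ = (P₂/P₁)^(1/4) = (1.47)^(1/4) = 1.10111.
T₂ = 1767 × 1.10111 = 1.95×10³ K.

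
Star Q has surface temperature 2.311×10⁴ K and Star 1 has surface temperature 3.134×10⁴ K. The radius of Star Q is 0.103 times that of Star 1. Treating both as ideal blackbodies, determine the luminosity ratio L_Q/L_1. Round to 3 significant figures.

L ∝ R²T⁴, so L_Q/L_1 = (R_Q/R_1)²(T_Q/T_1)⁴ = (0.103)² × (2.311×10⁴/3.134×10⁴)⁴ = 0.010609 × 0.295668 = 3.14×10⁻³.

L_Q/L_1 ≈ 3.14×10⁻³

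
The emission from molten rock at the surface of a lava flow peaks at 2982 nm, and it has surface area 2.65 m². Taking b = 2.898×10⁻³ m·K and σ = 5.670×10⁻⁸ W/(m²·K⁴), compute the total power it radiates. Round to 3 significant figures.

P ≈ 1.34×10⁵ W

Wien's law: T = b/λ_max = 2.898×10⁻³/2.982×10⁻⁶ = 971.831 K.
Area A = 2.65 m².
Then P = σAT⁴ = 5.670×10⁻⁸×2.65×(971.831)⁴ = 1.34×10⁵ W.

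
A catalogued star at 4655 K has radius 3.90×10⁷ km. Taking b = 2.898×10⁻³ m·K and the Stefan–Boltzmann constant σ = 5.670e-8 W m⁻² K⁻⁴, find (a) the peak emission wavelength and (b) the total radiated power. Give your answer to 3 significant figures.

(a) λ_max = b/T = 2.898×10⁻³/4655 = 6.226×10⁻⁷ m = 623 nm.
Surface area A = 4πR² = 4π(3.90×10¹⁰ m)² = 1.91134×10²² m².
(b) P = σAT⁴ = 5.670×10⁻⁸×1.91134×10²²×(4655)⁴ = 5.09×10²⁹ W.

λ_max ≈ 623 nm; P ≈ 5.09×10²⁹ W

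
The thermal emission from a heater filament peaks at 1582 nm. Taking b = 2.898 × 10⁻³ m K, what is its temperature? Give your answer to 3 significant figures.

T ≈ 1.83×10³ K

Wien's law gives T = b/λ_max = (2.898×10⁻³ m·K)/(1.582×10⁻⁶ m) = 1.83×10³ K.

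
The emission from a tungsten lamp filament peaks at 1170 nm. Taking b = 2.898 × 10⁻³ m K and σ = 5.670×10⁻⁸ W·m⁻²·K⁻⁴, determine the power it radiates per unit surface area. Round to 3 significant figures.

Wien's law: T = b/λ_max = 2.898×10⁻³/1.170×10⁻⁶ = 2476.92 K.
Then I = σT⁴ = 5.670×10⁻⁸×(2476.92)⁴ = 2.13×10⁶ W/m².

I ≈ 2.13×10⁶ W/m²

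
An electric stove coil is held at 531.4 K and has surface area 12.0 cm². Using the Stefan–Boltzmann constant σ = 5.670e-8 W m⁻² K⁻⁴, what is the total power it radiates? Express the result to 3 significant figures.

Area A = 12.0 cm² = 1.20×10⁻³ m².
P = σAT⁴ = 5.670×10⁻⁸ × 1.20×10⁻³ × (531.4)⁴ = 5.43 W.

P ≈ 5.43 W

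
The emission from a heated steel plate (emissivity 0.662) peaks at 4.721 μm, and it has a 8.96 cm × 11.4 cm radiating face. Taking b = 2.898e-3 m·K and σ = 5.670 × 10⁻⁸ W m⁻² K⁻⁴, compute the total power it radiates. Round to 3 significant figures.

P ≈ 54.4 W

Wien's law: T = b/λ_max = 2.898×10⁻³/4.721×10⁻⁶ = 613.853 K.
Area A = 0.0896 × 0.114 = 0.0102144 m².
Then P = εσAT⁴ = 0.662×5.670×10⁻⁸×0.0102144×(613.853)⁴ = 54.4 W.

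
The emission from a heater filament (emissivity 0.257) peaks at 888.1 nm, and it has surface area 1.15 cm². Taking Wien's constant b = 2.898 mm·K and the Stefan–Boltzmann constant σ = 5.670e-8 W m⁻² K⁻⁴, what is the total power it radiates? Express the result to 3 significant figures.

P ≈ 190 W

Wien's law: T = b/λ_max = 2.898×10⁻³/8.881×10⁻⁷ = 3263.15 K.
Area A = 1.15 cm² = 1.15×10⁻⁴ m².
Then P = εσAT⁴ = 0.257×5.670×10⁻⁸×1.15×10⁻⁴×(3263.15)⁴ = 190 W.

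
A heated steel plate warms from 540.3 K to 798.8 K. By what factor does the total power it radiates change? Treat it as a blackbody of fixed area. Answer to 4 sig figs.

P₂/P₁ ≈ 4.778

P ∝ T⁴, so P₂/P₁ = (T₂/T₁)⁴ = (798.8/540.3)⁴ = (1.47844)⁴ = 4.778.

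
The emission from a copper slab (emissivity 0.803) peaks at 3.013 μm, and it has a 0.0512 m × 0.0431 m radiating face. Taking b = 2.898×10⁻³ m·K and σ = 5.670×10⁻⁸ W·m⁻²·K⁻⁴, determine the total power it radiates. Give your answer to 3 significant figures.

P ≈ 86.0 W

Wien's law: T = b/λ_max = 2.898×10⁻³/3.013×10⁻⁶ = 961.832 K.
Area A = 0.0512 × 0.0431 = 2.20672×10⁻³ m².
Then P = εσAT⁴ = 0.803×5.670×10⁻⁸×2.20672×10⁻³×(961.832)⁴ = 86.0 W.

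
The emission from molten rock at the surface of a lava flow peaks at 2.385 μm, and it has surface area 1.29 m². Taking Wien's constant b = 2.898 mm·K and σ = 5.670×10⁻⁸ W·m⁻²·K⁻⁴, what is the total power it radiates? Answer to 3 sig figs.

P ≈ 1.59×10⁵ W

Wien's law: T = b/λ_max = 2.898×10⁻³/2.385×10⁻⁶ = 1215.09 K.
Area A = 1.29 m².
Then P = σAT⁴ = 5.670×10⁻⁸×1.29×(1215.09)⁴ = 1.59×10⁵ W.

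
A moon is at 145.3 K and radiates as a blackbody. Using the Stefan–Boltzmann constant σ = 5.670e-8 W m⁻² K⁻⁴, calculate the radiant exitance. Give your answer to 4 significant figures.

I ≈ 25.27 W/m²

Stefan–Boltzmann: I = σT⁴ = 5.670×10⁻⁸ × (145.3)⁴ = 25.27 W/m².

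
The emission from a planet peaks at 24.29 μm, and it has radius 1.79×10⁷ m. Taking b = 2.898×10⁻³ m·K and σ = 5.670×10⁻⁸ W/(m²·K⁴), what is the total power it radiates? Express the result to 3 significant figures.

P ≈ 4.63×10¹⁶ W

Wien's law: T = b/λ_max = 2.898×10⁻³/2.429×10⁻⁵ = 119.308 K.
Surface area A = 4πR² = 4π(1.79×10⁷ m)² = 4.02639×10¹⁵ m².
Then P = σAT⁴ = 5.670×10⁻⁸×4.02639×10¹⁵×(119.308)⁴ = 4.63×10¹⁶ W.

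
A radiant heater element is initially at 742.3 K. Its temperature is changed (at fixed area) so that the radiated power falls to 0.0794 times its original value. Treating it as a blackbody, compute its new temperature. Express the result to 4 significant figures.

T₂ ≈ 394.0 K

P ∝ T⁴, so T₂/T₁ = (P₂/P₁)^(1/4) = (0.0794)^(1/4) = 0.530830.
T₂ = 742.3 × 0.530830 = 394.0 K.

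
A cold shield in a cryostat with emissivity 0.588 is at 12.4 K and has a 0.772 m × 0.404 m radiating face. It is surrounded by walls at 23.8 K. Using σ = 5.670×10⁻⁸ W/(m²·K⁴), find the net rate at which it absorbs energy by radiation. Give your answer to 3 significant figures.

Area A = 0.772 × 0.404 = 0.311888 m².
Net radiated power P_net = εσA(T⁴ − T₀⁴) = 0.588×5.670×10⁻⁸×0.311888×(12.4⁴ − 23.8⁴).
T⁴ − T₀⁴ = 23642.1 − 3.20854×10⁵ = -2.97212×10⁵ K⁴, so P_net = -3.09×10⁻³ W — negative, meaning a net gain of 3.09×10⁻³ W.

Net gain ≈ 3.09×10⁻³ W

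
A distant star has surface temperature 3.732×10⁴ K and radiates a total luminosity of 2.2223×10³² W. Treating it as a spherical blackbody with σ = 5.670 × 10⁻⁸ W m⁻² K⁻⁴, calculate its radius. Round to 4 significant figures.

R ≈ 1.268×10¹⁰ m

L = 4πR²σT⁴ ⇒ R = √(L/(4πσT⁴)).
σT⁴ = 1.09989×10¹¹ W/m², so R = √(2.2223×10³²/(4π×1.09989×10¹¹)) = 1.268×10¹⁰ m.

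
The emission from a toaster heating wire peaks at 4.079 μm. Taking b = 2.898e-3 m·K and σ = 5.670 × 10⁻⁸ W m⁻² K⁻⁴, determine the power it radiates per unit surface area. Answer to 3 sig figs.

I ≈ 1.44×10⁴ W/m²

Wien's law: T = b/λ_max = 2.898×10⁻³/4.079×10⁻⁶ = 710.468 K.
Then I = σT⁴ = 5.670×10⁻⁸×(710.468)⁴ = 1.44×10⁴ W/m².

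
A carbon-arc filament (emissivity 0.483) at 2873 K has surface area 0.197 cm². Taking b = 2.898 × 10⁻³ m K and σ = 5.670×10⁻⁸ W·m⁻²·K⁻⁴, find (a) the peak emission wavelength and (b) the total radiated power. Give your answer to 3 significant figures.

(a) λ_max = b/T = 2.898×10⁻³/2873 = 1.009×10⁻⁶ m = 1.01 μm.
Area A = 0.197 cm² = 1.97×10⁻⁵ m².
(b) P = εσAT⁴ = 0.483×5.670×10⁻⁸×1.97×10⁻⁵×(2873)⁴ = 36.8 W.

λ_max ≈ 1.01 μm; P ≈ 36.8 W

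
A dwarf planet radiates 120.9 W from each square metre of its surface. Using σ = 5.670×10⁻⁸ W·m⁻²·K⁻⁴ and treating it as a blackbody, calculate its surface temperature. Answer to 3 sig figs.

T ≈ 215 K

I = σT⁴, so T = (I/σ)^(1/4) = (120.9/(5.670×10⁻⁸))^(1/4) = 215 K.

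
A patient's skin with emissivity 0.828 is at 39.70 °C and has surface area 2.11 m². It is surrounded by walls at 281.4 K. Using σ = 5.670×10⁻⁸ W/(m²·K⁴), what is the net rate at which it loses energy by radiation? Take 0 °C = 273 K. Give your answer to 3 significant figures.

Net loss ≈ 326 W

T = 39.70 °C + 273 = 312.70 K.
Area A = 2.11 m².
Net radiated power P_net = εσA(T⁴ − T₀⁴) = 0.828×5.670×10⁻⁸×2.11×(312.70⁴ − 281.4⁴).
T⁴ − T₀⁴ = 9.56118×10⁹ − 6.27042×10⁹ = 3.29076×10⁹ K⁴, so P_net = 326 W.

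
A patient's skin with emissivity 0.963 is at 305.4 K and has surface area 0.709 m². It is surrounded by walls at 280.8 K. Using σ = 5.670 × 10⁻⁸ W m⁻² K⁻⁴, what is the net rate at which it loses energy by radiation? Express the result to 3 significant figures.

Area A = 0.709 m².
Net radiated power P_net = εσA(T⁴ − T₀⁴) = 0.963×5.670×10⁻⁸×0.709×(305.4⁴ − 280.8⁴).
T⁴ − T₀⁴ = 8.69914×10⁹ − 6.21711×10⁹ = 2.48203×10⁹ K⁴, so P_net = 96.1 W.

Net loss ≈ 96.1 W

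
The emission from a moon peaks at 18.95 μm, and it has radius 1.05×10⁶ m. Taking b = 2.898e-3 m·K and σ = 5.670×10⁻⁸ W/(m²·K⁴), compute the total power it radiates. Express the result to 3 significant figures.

P ≈ 4.30×10¹⁴ W

Wien's law: T = b/λ_max = 2.898×10⁻³/1.895×10⁻⁵ = 152.929 K.
Surface area A = 4πR² = 4π(1.05×10⁶ m)² = 1.38544×10¹³ m².
Then P = σAT⁴ = 5.670×10⁻⁸×1.38544×10¹³×(152.929)⁴ = 4.30×10¹⁴ W.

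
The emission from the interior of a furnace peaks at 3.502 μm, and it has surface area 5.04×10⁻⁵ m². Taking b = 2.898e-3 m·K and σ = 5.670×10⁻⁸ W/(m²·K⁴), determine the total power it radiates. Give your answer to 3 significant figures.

P ≈ 1.34 W

Wien's law: T = b/λ_max = 2.898×10⁻³/3.502×10⁻⁶ = 827.527 K.
Area A = 5.04×10⁻⁵ m².
Then P = σAT⁴ = 5.670×10⁻⁸×5.04×10⁻⁵×(827.527)⁴ = 1.34 W.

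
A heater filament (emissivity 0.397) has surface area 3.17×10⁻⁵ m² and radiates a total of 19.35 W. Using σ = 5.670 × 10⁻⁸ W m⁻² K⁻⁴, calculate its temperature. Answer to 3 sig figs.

Area A = 3.17×10⁻⁵ m².
P = εσAT⁴ ⇒ T = (P/(εσA))^(1/4) = (19.35/(0.397×5.670×10⁻⁸×3.17×10⁻⁵))^(1/4) = 2.28×10³ K.

T ≈ 2.28×10³ K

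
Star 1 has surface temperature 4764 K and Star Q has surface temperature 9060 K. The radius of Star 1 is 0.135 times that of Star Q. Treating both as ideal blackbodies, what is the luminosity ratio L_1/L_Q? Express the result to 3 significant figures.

L_1/L_Q ≈ 1.39×10⁻³

L ∝ R²T⁴, so L_1/L_Q = (R_1/R_Q)²(T_1/T_Q)⁴ = (0.135)² × (4764/9060)⁴ = 0.018225 × 0.0764494 = 1.39×10⁻³.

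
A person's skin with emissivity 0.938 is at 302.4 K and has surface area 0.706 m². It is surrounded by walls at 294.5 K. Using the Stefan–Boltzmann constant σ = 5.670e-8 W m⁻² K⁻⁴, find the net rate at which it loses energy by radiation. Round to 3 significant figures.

Area A = 0.706 m².
Net radiated power P_net = εσA(T⁴ − T₀⁴) = 0.938×5.670×10⁻⁸×0.706×(302.4⁴ − 294.5⁴).
T⁴ − T₀⁴ = 8.36233×10⁹ − 7.52214×10⁹ = 8.40190×10⁸ K⁴, so P_net = 31.5 W.

Net loss ≈ 31.5 W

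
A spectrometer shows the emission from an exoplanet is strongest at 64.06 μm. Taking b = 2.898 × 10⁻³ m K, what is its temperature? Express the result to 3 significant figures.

T ≈ 45.2 K

Wien's law gives T = b/λ_max = (2.898×10⁻³ m·K)/(6.406×10⁻⁵ m) = 45.2 K.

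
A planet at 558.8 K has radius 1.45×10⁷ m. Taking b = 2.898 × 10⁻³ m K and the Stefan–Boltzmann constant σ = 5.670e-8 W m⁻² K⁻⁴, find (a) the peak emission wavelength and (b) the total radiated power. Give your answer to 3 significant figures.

(a) λ_max = b/T = 2.898×10⁻³/558.8 = 5.186×10⁻⁶ m = 5.19 μm.
Surface area A = 4πR² = 4π(1.45×10⁷ m)² = 2.64208×10¹⁵ m².
(b) P = σAT⁴ = 5.670×10⁻⁸×2.64208×10¹⁵×(558.8)⁴ = 1.46×10¹⁹ W.

λ_max ≈ 5.19 μm; P ≈ 1.46×10¹⁹ W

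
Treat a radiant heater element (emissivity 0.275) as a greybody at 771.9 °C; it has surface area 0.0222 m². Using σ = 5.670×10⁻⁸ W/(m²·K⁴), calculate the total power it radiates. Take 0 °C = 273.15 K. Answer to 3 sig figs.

T = 771.9 °C + 273.15 = 1045.05 K.
Area A = 0.0222 m².
P = εσAT⁴ = 0.275 × 5.670×10⁻⁸ × 0.0222 × (1045.05)⁴ = 413 W.

P ≈ 413 W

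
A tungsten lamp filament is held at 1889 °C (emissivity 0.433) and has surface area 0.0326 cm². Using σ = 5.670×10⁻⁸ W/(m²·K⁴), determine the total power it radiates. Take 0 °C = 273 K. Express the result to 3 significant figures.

P ≈ 1.75 W

T = 1889 °C + 273 = 2162 K.
Area A = 0.0326 cm² = 3.26×10⁻⁶ m².
P = εσAT⁴ = 0.433 × 5.670×10⁻⁸ × 3.26×10⁻⁶ × (2162)⁴ = 1.75 W.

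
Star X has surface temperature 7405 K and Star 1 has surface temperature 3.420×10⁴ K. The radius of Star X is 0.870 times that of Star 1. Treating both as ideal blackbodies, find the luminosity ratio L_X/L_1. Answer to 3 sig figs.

L_X/L_1 ≈ 1.66×10⁻³

L ∝ R²T⁴, so L_X/L_1 = (R_X/R_1)²(T_X/T_1)⁴ = (0.870)² × (7405/3.420×10⁴)⁴ = 0.7569 × 2.19784×10⁻³ = 1.66×10⁻³.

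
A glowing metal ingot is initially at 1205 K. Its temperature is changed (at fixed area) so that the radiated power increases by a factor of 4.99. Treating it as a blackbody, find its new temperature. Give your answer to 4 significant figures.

P ∝ T⁴, so T₂/T₁ = (P₂/P₁)^(1/4) = (4.99)^(1/4) = 1.49460.
T₂ = 1205 × 1.49460 = 1801 K.

T₂ ≈ 1801 K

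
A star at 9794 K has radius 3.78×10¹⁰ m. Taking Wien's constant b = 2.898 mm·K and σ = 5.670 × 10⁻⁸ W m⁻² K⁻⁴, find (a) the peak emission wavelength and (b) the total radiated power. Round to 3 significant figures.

λ_max ≈ 296 nm; P ≈ 9.37×10³⁰ W

(a) λ_max = b/T = 2.898×10⁻³/9794 = 2.959×10⁻⁷ m = 296 nm.
Surface area A = 4πR² = 4π(3.78×10¹⁰ m)² = 1.79553×10²² m².
(b) P = σAT⁴ = 5.670×10⁻⁸×1.79553×10²²×(9794)⁴ = 9.37×10³⁰ W.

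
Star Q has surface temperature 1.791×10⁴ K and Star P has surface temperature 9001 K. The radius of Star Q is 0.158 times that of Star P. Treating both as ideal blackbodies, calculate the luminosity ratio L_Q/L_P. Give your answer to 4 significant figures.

L ∝ R²T⁴, so L_Q/L_P = (R_Q/R_P)²(T_Q/T_P)⁴ = (0.158)² × (1.791×10⁴/9001)⁴ = 0.024964 × 15.6754 = 0.3913.

L_Q/L_P ≈ 0.3913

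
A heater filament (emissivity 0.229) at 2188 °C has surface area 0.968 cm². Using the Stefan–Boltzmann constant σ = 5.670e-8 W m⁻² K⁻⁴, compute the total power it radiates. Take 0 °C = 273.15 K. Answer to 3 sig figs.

P ≈ 46.1 W

T = 2188 °C + 273.15 = 2461.15 K.
Area A = 0.968 cm² = 9.68×10⁻⁵ m².
P = εσAT⁴ = 0.229 × 5.670×10⁻⁸ × 9.68×10⁻⁵ × (2461.15)⁴ = 46.1 W.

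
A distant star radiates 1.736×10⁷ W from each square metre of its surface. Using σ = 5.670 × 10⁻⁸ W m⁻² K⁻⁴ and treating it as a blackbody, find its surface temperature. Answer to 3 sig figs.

I = σT⁴, so T = (I/σ)^(1/4) = (1.736×10⁷/(5.670×10⁻⁸))^(1/4) = 4.18×10³ K.

T ≈ 4.18×10³ K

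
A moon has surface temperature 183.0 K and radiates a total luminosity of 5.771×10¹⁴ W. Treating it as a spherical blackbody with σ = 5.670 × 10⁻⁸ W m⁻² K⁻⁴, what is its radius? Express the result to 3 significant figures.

L = 4πR²σT⁴ ⇒ R = √(L/(4πσT⁴)).
σT⁴ = 63.5898 W/m², so R = √(5.771×10¹⁴/(4π×63.5898)) = 8.50×10⁵ m.

R ≈ 8.50×10⁵ m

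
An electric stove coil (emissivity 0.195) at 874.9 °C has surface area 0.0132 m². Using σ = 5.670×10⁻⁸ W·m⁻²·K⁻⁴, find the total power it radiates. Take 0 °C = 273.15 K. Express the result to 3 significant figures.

P ≈ 254 W

T = 874.9 °C + 273.15 = 1148.05 K.
Area A = 0.0132 m².
P = εσAT⁴ = 0.195 × 5.670×10⁻⁸ × 0.0132 × (1148.05)⁴ = 254 W.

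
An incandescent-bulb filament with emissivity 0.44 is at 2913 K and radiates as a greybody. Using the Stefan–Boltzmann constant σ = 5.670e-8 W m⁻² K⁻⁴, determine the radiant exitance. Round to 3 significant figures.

Stefan–Boltzmann: I = εσT⁴ = 0.44 × 5.670×10⁻⁸ × (2913)⁴ = 1.80×10⁶ W/m².

I ≈ 1.80×10⁶ W/m²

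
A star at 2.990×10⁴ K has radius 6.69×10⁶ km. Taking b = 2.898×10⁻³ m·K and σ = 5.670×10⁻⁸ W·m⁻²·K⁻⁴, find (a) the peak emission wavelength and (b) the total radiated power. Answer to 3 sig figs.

λ_max ≈ 96.9 nm; P ≈ 2.55×10³¹ W

(a) λ_max = b/T = 2.898×10⁻³/2.990×10⁴ = 9.692×10⁻⁸ m = 96.9 nm.
Surface area A = 4πR² = 4π(6.69×10⁹ m)² = 5.62422×10²⁰ m².
(b) P = σAT⁴ = 5.670×10⁻⁸×5.62422×10²⁰×(2.990×10⁴)⁴ = 2.55×10³¹ W.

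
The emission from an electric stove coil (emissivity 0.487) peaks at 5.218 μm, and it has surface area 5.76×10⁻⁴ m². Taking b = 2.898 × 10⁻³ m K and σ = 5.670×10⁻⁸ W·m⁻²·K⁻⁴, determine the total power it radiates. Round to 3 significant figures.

P ≈ 1.51 W

Wien's law: T = b/λ_max = 2.898×10⁻³/5.218×10⁻⁶ = 555.385 K.
Area A = 5.76×10⁻⁴ m².
Then P = εσAT⁴ = 0.487×5.670×10⁻⁸×5.76×10⁻⁴×(555.385)⁴ = 1.51 W.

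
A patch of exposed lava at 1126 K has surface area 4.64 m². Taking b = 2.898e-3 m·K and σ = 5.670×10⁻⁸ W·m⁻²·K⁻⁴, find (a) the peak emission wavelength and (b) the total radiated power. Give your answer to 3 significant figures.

λ_max ≈ 2.57×10³ nm; P ≈ 4.23×10⁵ W

(a) λ_max = b/T = 2.898×10⁻³/1126 = 2.574×10⁻⁶ m = 2.57×10³ nm.
Area A = 4.64 m².
(b) P = σAT⁴ = 5.670×10⁻⁸×4.64×(1126)⁴ = 4.23×10⁵ W.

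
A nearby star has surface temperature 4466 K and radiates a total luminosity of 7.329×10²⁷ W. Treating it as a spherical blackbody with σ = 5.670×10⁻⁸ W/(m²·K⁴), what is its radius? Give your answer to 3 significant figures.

R ≈ 5.08×10⁹ m

L = 4πR²σT⁴ ⇒ R = √(L/(4πσT⁴)).
σT⁴ = 2.25558×10⁷ W/m², so R = √(7.329×10²⁷/(4π×2.25558×10⁷)) = 5.08×10⁹ m.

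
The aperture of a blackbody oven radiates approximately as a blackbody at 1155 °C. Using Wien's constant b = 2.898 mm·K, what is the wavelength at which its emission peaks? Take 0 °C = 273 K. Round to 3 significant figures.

λ_max ≈ 2.03 μm

T = 1155 °C + 273 = 1428 K.
Wien's displacement law: λ_max = b/T = (2.898×10⁻³ m·K)/(1428 K) = 2.029×10⁻⁶ m.
That is 2.03 μm, in the infrared range.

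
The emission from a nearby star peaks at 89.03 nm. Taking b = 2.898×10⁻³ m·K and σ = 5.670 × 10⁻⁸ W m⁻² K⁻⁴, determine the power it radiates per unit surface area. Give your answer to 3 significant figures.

I ≈ 6.37×10¹⁰ W/m²

Wien's law: T = b/λ_max = 2.898×10⁻³/8.903×10⁻⁸ = 32550.8 K.
Then I = σT⁴ = 5.670×10⁻⁸×(32550.8)⁴ = 6.37×10¹⁰ W/m².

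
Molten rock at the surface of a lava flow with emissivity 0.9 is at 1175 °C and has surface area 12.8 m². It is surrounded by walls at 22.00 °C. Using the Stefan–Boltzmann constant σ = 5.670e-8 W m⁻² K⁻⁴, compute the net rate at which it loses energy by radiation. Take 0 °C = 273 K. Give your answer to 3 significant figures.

Net loss ≈ 2.87×10⁶ W

T = 1175 °C + 273 = 1448 K.
Surroundings: T = 22.00 °C + 273 = 295.00 K.
Area A = 12.8 m².
Net radiated power P_net = εσA(T⁴ − T₀⁴) = 0.9×5.670×10⁻⁸×12.8×(1448⁴ − 295.00⁴).
T⁴ − T₀⁴ = 4.39617×10¹² − 7.57335×10⁹ = 4.38860×10¹² K⁴, so P_net = 2.87×10⁶ W.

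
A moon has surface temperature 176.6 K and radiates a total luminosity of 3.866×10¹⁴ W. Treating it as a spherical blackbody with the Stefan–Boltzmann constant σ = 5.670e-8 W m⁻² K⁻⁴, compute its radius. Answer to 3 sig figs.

R ≈ 7.47×10⁵ m

L = 4πR²σT⁴ ⇒ R = √(L/(4πσT⁴)).
σT⁴ = 55.1500 W/m², so R = √(3.866×10¹⁴/(4π×55.1500)) = 7.47×10⁵ m.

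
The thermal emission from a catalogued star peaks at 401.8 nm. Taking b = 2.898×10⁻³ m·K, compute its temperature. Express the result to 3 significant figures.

T ≈ 7.21×10³ K

Wien's law gives T = b/λ_max = (2.898×10⁻³ m·K)/(4.018×10⁻⁷ m) = 7.21×10³ K.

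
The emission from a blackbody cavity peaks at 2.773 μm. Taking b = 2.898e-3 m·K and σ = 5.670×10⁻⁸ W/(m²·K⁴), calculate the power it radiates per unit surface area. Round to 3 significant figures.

I ≈ 6.76×10⁴ W/m²

Wien's law: T = b/λ_max = 2.898×10⁻³/2.773×10⁻⁶ = 1045.08 K.
Then I = σT⁴ = 5.670×10⁻⁸×(1045.08)⁴ = 6.76×10⁴ W/m².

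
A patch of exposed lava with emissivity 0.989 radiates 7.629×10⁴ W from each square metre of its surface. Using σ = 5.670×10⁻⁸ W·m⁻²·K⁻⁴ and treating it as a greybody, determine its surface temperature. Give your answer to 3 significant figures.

I = εσT⁴, so T = (I/εσ)^(1/4) = (7.629×10⁴/(0.989×5.670×10⁻⁸))^(1/4) = 1.08×10³ K.

T ≈ 1.08×10³ K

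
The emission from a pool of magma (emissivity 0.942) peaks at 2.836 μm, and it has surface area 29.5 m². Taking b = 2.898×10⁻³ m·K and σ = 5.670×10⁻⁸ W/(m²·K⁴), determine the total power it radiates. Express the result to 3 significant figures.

Wien's law: T = b/λ_max = 2.898×10⁻³/2.836×10⁻⁶ = 1021.86 K.
Area A = 29.5 m².
Then P = εσAT⁴ = 0.942×5.670×10⁻⁸×29.5×(1021.86)⁴ = 1.72×10⁶ W.

P ≈ 1.72×10⁶ W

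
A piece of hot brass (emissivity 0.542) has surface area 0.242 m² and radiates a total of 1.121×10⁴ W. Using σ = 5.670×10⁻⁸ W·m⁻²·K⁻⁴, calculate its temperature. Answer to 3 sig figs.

Area A = 0.242 m².
P = εσAT⁴ ⇒ T = (P/(εσA))^(1/4) = (1.121×10⁴/(0.542×5.670×10⁻⁸×0.242))^(1/4) = 1.11×10³ K.

T ≈ 1.11×10³ K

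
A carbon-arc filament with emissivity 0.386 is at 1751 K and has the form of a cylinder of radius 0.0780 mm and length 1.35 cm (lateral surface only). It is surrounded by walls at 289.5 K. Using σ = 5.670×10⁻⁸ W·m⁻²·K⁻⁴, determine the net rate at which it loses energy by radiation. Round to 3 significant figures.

Lateral area A = 2πrL = 2π×7.80×10⁻⁵×0.0135 = 6.61619×10⁻⁶ m².
Net radiated power P_net = εσA(T⁴ − T₀⁴) = 0.386×5.670×10⁻⁸×6.61619×10⁻⁶×(1751⁴ − 289.5⁴).
T⁴ − T₀⁴ = 9.40036×10¹² − 7.02416×10⁹ = 9.39334×10¹² K⁴, so P_net = 1.36 W.

Net loss ≈ 1.36 W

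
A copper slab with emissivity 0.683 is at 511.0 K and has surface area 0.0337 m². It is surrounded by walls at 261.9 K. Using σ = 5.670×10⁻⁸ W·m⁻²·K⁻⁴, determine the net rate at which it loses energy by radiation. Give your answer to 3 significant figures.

Net loss ≈ 82.8 W

Area A = 0.0337 m².
Net radiated power P_net = εσA(T⁴ − T₀⁴) = 0.683×5.670×10⁻⁸×0.0337×(511.0⁴ − 261.9⁴).
T⁴ − T₀⁴ = 6.81842×10¹⁰ − 4.70481×10⁹ = 6.34794×10¹⁰ K⁴, so P_net = 82.8 W.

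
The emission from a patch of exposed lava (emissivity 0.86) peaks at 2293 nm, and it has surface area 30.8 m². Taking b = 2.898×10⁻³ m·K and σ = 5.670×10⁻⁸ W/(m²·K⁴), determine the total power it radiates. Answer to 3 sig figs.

Wien's law: T = b/λ_max = 2.898×10⁻³/2.293×10⁻⁶ = 1263.85 K.
Area A = 30.8 m².
Then P = εσAT⁴ = 0.86×5.670×10⁻⁸×30.8×(1263.85)⁴ = 3.83×10⁶ W.

P ≈ 3.83×10⁶ W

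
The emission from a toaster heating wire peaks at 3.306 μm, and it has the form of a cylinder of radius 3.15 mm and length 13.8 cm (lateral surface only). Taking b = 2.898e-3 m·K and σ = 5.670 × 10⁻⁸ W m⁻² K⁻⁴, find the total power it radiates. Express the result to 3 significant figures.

Wien's law: T = b/λ_max = 2.898×10⁻³/3.306×10⁻⁶ = 876.588 K.
Lateral area A = 2πrL = 2π×3.15×10⁻³×0.138 = 2.73130×10⁻³ m².
Then P = σAT⁴ = 5.670×10⁻⁸×2.73130×10⁻³×(876.588)⁴ = 91.4 W.

P ≈ 91.4 W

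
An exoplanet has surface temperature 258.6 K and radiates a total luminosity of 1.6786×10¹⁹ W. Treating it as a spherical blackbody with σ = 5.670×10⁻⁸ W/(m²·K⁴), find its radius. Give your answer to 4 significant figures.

L = 4πR²σT⁴ ⇒ R = √(L/(4πσT⁴)).
σT⁴ = 253.570 W/m², so R = √(1.6786×10¹⁹/(4π×253.570)) = 7.258×10⁷ m.

R ≈ 7.258×10⁷ m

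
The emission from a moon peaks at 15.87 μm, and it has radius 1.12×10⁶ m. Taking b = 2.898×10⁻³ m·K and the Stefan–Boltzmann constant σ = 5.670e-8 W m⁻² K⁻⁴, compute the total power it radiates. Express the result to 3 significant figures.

P ≈ 9.94×10¹⁴ W

Wien's law: T = b/λ_max = 2.898×10⁻³/1.587×10⁻⁵ = 182.609 K.
Surface area A = 4πR² = 4π(1.12×10⁶ m)² = 1.57633×10¹³ m².
Then P = σAT⁴ = 5.670×10⁻⁸×1.57633×10¹³×(182.609)⁴ = 9.94×10¹⁴ W.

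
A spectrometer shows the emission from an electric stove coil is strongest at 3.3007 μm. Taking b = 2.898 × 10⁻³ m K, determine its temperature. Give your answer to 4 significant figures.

T ≈ 878.0 K

Wien's law gives T = b/λ_max = (2.898×10⁻³ m·K)/(3.3007×10⁻⁶ m) = 878.0 K.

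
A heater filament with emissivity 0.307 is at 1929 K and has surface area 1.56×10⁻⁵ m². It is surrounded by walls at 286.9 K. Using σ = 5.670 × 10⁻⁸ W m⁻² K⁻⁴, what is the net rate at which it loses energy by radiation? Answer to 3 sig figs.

Net loss ≈ 3.76 W

Area A = 1.56×10⁻⁵ m².
Net radiated power P_net = εσA(T⁴ − T₀⁴) = 0.307×5.670×10⁻⁸×1.56×10⁻⁵×(1929⁴ − 286.9⁴).
T⁴ − T₀⁴ = 1.38461×10¹³ − 6.77520×10⁹ = 1.38393×10¹³ K⁴, so P_net = 3.76 W.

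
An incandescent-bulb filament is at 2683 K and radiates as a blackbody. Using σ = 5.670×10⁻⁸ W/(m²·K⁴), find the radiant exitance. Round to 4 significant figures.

Stefan–Boltzmann: I = σT⁴ = 5.670×10⁻⁸ × (2683)⁴ = 2.938×10⁶ W/m².

I ≈ 2.938×10⁶ W/m²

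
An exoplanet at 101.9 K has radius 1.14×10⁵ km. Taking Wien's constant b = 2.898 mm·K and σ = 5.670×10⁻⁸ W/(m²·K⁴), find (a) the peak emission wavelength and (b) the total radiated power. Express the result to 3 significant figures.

(a) λ_max = b/T = 2.898×10⁻³/101.9 = 2.844×10⁻⁵ m = 28.4 μm.
Surface area A = 4πR² = 4π(1.14×10⁸ m)² = 1.63313×10¹⁷ m².
(b) P = σAT⁴ = 5.670×10⁻⁸×1.63313×10¹⁷×(101.9)⁴ = 9.98×10¹⁷ W.

λ_max ≈ 28.4 μm; P ≈ 9.98×10¹⁷ W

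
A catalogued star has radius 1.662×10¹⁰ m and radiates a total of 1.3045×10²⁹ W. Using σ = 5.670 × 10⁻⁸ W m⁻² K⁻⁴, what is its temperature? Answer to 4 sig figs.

T ≈ 5074 K

Surface area A = 4πR² = 4π(1.662×10¹⁰ m)² = 3.47114×10²¹ m².
P = σAT⁴ ⇒ T = (P/(σA))^(1/4) = (1.3045×10²⁹/(5.670×10⁻⁸×3.47114×10²¹))^(1/4) = 5074 K.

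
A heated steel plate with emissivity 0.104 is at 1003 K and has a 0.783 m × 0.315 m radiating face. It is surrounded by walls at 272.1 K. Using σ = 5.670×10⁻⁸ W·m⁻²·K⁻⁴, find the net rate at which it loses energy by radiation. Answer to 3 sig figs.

Area A = 0.783 × 0.315 = 0.246645 m².
Net radiated power P_net = εσA(T⁴ − T₀⁴) = 0.104×5.670×10⁻⁸×0.246645×(1003⁴ − 272.1⁴).
T⁴ − T₀⁴ = 1.01205×10¹² − 5.48169×10⁹ = 1.00657×10¹² K⁴, so P_net = 1.46×10³ W.

Net loss ≈ 1.46×10³ W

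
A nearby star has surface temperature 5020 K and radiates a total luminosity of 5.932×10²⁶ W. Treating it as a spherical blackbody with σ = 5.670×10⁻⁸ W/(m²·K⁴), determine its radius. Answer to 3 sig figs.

R ≈ 1.14×10⁹ m

L = 4πR²σT⁴ ⇒ R = √(L/(4πσT⁴)).
σT⁴ = 3.60079×10⁷ W/m², so R = √(5.932×10²⁶/(4π×3.60079×10⁷)) = 1.14×10⁹ m.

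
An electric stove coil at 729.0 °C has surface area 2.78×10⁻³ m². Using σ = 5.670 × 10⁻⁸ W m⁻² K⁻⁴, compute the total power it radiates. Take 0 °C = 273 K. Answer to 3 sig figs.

P ≈ 159 W

T = 729.0 °C + 273 = 1002.0 K.
Area A = 2.78×10⁻³ m².
P = σAT⁴ = 5.670×10⁻⁸ × 2.78×10⁻³ × (1002.0)⁴ = 159 W.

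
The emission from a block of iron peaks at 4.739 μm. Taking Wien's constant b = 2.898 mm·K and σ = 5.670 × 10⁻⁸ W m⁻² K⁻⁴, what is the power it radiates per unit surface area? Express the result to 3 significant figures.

Wien's law: T = b/λ_max = 2.898×10⁻³/4.739×10⁻⁶ = 611.521 K.
Then I = σT⁴ = 5.670×10⁻⁸×(611.521)⁴ = 7.93×10³ W/m².

I ≈ 7.93×10³ W/m²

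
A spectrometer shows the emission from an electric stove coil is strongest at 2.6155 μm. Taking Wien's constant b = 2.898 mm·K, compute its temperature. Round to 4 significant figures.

Wien's law gives T = b/λ_max = (2.898×10⁻³ m·K)/(2.6155×10⁻⁶ m) = 1108 K.

T ≈ 1108 K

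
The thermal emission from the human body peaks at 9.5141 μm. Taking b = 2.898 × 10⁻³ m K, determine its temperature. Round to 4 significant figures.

T ≈ 304.6 K

Wien's law gives T = b/λ_max = (2.898×10⁻³ m·K)/(9.5141×10⁻⁶ m) = 304.6 K.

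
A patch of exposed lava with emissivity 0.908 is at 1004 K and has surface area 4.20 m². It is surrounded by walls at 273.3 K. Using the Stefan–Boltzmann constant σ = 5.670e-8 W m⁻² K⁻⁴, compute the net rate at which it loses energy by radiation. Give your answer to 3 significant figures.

Area A = 4.20 m².
Net radiated power P_net = εσA(T⁴ − T₀⁴) = 0.908×5.670×10⁻⁸×4.20×(1004⁴ − 273.3⁴).
T⁴ − T₀⁴ = 1.01610×10¹² − 5.57903×10⁹ = 1.01052×10¹² K⁴, so P_net = 2.19×10⁵ W.

Net loss ≈ 2.19×10⁵ W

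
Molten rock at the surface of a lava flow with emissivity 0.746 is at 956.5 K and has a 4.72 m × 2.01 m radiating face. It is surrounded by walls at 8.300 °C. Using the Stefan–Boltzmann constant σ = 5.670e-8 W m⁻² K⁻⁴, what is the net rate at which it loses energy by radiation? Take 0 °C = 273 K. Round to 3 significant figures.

Surroundings: T = 8.300 °C + 273 = 281.300 K.
Area A = 4.72 × 2.01 = 9.4872 m².
Net radiated power P_net = εσA(T⁴ − T₀⁴) = 0.746×5.670×10⁻⁸×9.4872×(956.5⁴ − 281.300⁴).
T⁴ − T₀⁴ = 8.37028×10¹¹ − 6.26151×10⁹ = 8.30766×10¹¹ K⁴, so P_net = 3.33×10⁵ W.

Net loss ≈ 3.33×10⁵ W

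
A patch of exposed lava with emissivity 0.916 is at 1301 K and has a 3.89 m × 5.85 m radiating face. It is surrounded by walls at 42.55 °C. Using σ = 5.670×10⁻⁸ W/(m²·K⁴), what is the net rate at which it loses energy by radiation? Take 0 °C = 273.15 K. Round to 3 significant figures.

Surroundings: T = 42.55 °C + 273.15 = 315.70 K.
Area A = 3.89 × 5.85 = 22.7565 m².
Net radiated power P_net = εσA(T⁴ − T₀⁴) = 0.916×5.670×10⁻⁸×22.7565×(1301⁴ − 315.70⁴).
T⁴ − T₀⁴ = 2.86490×10¹² − 9.93341×10⁹ = 2.85497×10¹² K⁴, so P_net = 3.37×10⁶ W.

Net loss ≈ 3.37×10⁶ W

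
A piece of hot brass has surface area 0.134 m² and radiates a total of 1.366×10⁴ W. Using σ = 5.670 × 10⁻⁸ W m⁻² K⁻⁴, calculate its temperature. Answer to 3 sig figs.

T ≈ 1.16×10³ K

Area A = 0.134 m².
P = σAT⁴ ⇒ T = (P/(σA))^(1/4) = (1.366×10⁴/(5.670×10⁻⁸×0.134))^(1/4) = 1.16×10³ K.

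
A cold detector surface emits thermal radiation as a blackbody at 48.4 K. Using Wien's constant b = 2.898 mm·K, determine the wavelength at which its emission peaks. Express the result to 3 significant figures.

λ_max ≈ 59.9 μm

Wien's displacement law: λ_max = b/T = (2.898×10⁻³ m·K)/(48.4 K) = 5.988×10⁻⁵ m.
That is 59.9 μm, in the infrared range.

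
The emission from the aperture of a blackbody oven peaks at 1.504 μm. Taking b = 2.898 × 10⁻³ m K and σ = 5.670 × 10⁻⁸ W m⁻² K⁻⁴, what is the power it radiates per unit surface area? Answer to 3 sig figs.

I ≈ 7.82×10⁵ W/m²

Wien's law: T = b/λ_max = 2.898×10⁻³/1.504×10⁻⁶ = 1926.86 K.
Then I = σT⁴ = 5.670×10⁻⁸×(1926.86)⁴ = 7.82×10⁵ W/m².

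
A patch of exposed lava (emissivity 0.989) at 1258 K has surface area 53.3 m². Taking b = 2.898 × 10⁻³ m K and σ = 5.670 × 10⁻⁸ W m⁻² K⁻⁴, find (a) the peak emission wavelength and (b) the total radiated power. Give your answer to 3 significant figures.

(a) λ_max = b/T = 2.898×10⁻³/1258 = 2.304×10⁻⁶ m = 2.30×10³ nm.
Area A = 53.3 m².
(b) P = εσAT⁴ = 0.989×5.670×10⁻⁸×53.3×(1258)⁴ = 7.49×10⁶ W.

λ_max ≈ 2.30×10³ nm; P ≈ 7.49×10⁶ W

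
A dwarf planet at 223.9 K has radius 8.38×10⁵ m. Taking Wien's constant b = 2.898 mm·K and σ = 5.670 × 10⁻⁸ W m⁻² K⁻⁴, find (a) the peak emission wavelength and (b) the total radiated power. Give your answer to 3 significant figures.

(a) λ_max = b/T = 2.898×10⁻³/223.9 = 1.294×10⁻⁵ m = 12.9 μm.
Surface area A = 4πR² = 4π(8.38×10⁵ m)² = 8.82466×10¹² m².
(b) P = σAT⁴ = 5.670×10⁻⁸×8.82466×10¹²×(223.9)⁴ = 1.26×10¹⁵ W.

λ_max ≈ 12.9 μm; P ≈ 1.26×10¹⁵ W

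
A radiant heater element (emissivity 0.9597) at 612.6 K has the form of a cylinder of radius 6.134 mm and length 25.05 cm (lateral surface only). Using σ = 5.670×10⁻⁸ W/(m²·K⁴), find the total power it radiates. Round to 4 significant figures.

Lateral area A = 2πrL = 2π×6.134×10⁻³×0.2505 = 9.65454×10⁻³ m².
P = εσAT⁴ = 0.9597 × 5.670×10⁻⁸ × 9.65454×10⁻³ × (612.6)⁴ = 73.99 W.

P ≈ 73.99 W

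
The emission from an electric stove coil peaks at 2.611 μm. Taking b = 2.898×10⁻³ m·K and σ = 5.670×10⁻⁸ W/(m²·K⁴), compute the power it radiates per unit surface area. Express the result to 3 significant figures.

I ≈ 8.60×10⁴ W/m²

Wien's law: T = b/λ_max = 2.898×10⁻³/2.611×10⁻⁶ = 1109.92 K.
Then I = σT⁴ = 5.670×10⁻⁸×(1109.92)⁴ = 8.60×10⁴ W/m².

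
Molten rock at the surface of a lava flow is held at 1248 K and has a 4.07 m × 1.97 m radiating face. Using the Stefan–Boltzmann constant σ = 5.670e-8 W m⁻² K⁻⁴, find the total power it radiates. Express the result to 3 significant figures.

P ≈ 1.10×10⁶ W

Area A = 4.07 × 1.97 = 8.0179 m².
P = σAT⁴ = 5.670×10⁻⁸ × 8.0179 × (1248)⁴ = 1.10×10⁶ W.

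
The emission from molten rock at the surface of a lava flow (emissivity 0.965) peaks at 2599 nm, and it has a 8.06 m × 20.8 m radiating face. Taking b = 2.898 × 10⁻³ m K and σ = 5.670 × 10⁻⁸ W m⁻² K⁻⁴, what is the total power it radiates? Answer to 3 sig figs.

P ≈ 1.42×10⁷ W

Wien's law: T = b/λ_max = 2.898×10⁻³/2.599×10⁻⁶ = 1115.04 K.
Area A = 8.06 × 20.8 = 167.648 m².
Then P = εσAT⁴ = 0.965×5.670×10⁻⁸×167.648×(1115.04)⁴ = 1.42×10⁷ W.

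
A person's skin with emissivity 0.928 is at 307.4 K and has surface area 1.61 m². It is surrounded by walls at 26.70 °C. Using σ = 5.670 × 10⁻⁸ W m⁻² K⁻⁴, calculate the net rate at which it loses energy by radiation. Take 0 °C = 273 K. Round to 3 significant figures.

Net loss ≈ 73.0 W

Surroundings: T = 26.70 °C + 273 = 299.70 K.
Area A = 1.61 m².
Net radiated power P_net = εσA(T⁴ − T₀⁴) = 0.928×5.670×10⁻⁸×1.61×(307.4⁴ − 299.70⁴).
T⁴ − T₀⁴ = 8.92926×10⁹ − 8.06765×10⁹ = 8.61610×10⁸ K⁴, so P_net = 73.0 W.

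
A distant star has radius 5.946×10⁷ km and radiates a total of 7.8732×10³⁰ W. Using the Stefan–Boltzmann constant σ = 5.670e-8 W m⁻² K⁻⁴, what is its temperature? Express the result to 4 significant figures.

Surface area A = 4πR² = 4π(5.946×10¹⁰ m)² = 4.44283×10²² m².
P = σAT⁴ ⇒ T = (P/(σA))^(1/4) = (7.8732×10³⁰/(5.670×10⁻⁸×4.44283×10²²))^(1/4) = 7477 K.

T ≈ 7477 K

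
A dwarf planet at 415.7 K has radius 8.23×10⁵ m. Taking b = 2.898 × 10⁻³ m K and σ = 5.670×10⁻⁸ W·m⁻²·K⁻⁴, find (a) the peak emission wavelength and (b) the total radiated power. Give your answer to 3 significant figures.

(a) λ_max = b/T = 2.898×10⁻³/415.7 = 6.971×10⁻⁶ m = 6.97 μm.
Surface area A = 4πR² = 4π(8.23×10⁵ m)² = 8.51157×10¹² m².
(b) P = σAT⁴ = 5.670×10⁻⁸×8.51157×10¹²×(415.7)⁴ = 1.44×10¹⁶ W.

λ_max ≈ 6.97 μm; P ≈ 1.44×10¹⁶ W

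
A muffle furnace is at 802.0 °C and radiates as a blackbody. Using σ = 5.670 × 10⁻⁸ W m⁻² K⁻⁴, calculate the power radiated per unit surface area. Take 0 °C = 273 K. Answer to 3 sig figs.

I ≈ 7.57×10⁴ W/m²

T = 802.0 °C + 273 = 1075.0 K.
Stefan–Boltzmann: I = σT⁴ = 5.670×10⁻⁸ × (1075.0)⁴ = 7.57×10⁴ W/m².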